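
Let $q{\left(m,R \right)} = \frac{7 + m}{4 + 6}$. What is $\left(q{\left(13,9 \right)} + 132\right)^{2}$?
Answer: $17956$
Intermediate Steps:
$q{\left(m,R \right)} = \frac{7}{10} + \frac{m}{10}$ ($q{\left(m,R \right)} = \frac{7 + m}{10} = \left(7 + m\right) \frac{1}{10} = \frac{7}{10} + \frac{m}{10}$)
$\left(q{\left(13,9 \right)} + 132\right)^{2} = \left(\left(\frac{7}{10} + \frac{1}{10} \cdot 13\right) + 132\right)^{2} = \left(\left(\frac{7}{10} + \frac{13}{10}\right) + 132\right)^{2} = \left(2 + 132\right)^{2} = 134^{2} = 17956$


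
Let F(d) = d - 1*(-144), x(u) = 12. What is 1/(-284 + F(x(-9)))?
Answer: -1/128 ≈ -0.0078125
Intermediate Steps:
F(d) = 144 + d (F(d) = d + 144 = 144 + d)
1/(-284 + F(x(-9))) = 1/(-284 + (144 + 12)) = 1/(-284 + 156) = 1/(-128) = -1/128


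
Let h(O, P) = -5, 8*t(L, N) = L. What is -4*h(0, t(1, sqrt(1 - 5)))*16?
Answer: 320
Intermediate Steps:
t(L, N) = L/8
-4*h(0, t(1, sqrt(1 - 5)))*16 = -4*(-5)*16 = 20*16 = 320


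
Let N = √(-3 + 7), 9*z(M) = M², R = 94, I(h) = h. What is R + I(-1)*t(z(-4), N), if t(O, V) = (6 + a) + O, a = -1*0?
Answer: 776/9 ≈ 86.222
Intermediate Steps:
a = 0
z(M) = M²/9
N = 2 (N = √4 = 2)
t(O, V) = 6 + O (t(O, V) = (6 + 0) + O = 6 + O)
R + I(-1)*t(z(-4), N) = 94 - (6 + (⅑)*(-4)²) = 94 - (6 + (⅑)*16) = 94 - (6 + 16/9) = 94 - 1*70/9 = 94 - 70/9 = 776/9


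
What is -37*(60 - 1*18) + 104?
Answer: -1450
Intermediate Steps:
-37*(60 - 1*18) + 104 = -37*(60 - 18) + 104 = -37*42 + 104 = -1554 + 104 = -1450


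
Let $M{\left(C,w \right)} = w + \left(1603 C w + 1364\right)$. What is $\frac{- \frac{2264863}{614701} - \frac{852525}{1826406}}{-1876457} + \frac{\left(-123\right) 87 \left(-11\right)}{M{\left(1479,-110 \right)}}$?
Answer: $- \frac{37766253765856408571}{84083934397755680424608} \approx -0.00044915$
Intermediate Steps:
$M{\left(C,w \right)} = 1364 + w + 1603 C w$ ($M{\left(C,w \right)} = w + \left(1603 C w + 1364\right) = w + \left(1364 + 1603 C w\right) = 1364 + w + 1603 C w$)
$\frac{- \frac{2264863}{614701} - \frac{852525}{1826406}}{-1876457} + \frac{\left(-123\right) 87 \left(-11\right)}{M{\left(1479,-110 \right)}} = \frac{- \frac{2264863}{614701} - \frac{852525}{1826406}}{-1876457} + \frac{\left(-123\right) 87 \left(-11\right)}{1364 - 110 + 1603 \cdot 1479 \left(-110\right)} = \left(\left(-2264863\right) \frac{1}{614701} - \frac{94725}{202934}\right) \left(- \frac{1}{1876457}\right) + \frac{\left(-10701\right) \left(-11\right)}{1364 - 110 - 260792070} = \left(- \frac{2264863}{614701} - \frac{94725}{202934}\right) \left(- \frac{1}{1876457}\right) + \frac{117711}{-260790816} = \left(- \frac{517845260267}{124743732734}\right) \left(- \frac{1}{1876457}\right) + 117711 \left(- \frac{1}{260790816}\right) = \frac{517845260267}{234076250494843438} - \frac{3567}{7902752} = - \frac{37766253765856408571}{84083934397755680424608}$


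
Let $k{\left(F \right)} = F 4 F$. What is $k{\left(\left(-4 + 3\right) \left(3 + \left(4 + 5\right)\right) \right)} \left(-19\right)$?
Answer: $-10944$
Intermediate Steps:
$k{\left(F \right)} = 4 F^{2}$ ($k{\left(F \right)} = 4 F F = 4 F^{2}$)
$k{\left(\left(-4 + 3\right) \left(3 + \left(4 + 5\right)\right) \right)} \left(-19\right) = 4 \left(\left(-4 + 3\right) \left(3 + \left(4 + 5\right)\right)\right)^{2} \left(-19\right) = 4 \left(- (3 + 9)\right)^{2} \left(-19\right) = 4 \left(\left(-1\right) 12\right)^{2} \left(-19\right) = 4 \left(-12\right)^{2} \left(-19\right) = 4 \cdot 144 \left(-19\right) = 576 \left(-19\right) = -10944$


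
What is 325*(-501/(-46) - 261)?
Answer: -3739125/46 ≈ -81285.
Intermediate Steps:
325*(-501/(-46) - 261) = 325*(-501*(-1/46) - 261) = 325*(501/46 - 261) = 325*(-11505/46) = -3739125/46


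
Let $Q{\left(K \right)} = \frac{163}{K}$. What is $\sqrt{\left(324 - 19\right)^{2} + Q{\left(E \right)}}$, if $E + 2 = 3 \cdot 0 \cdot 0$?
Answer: $\frac{\sqrt{371774}}{2} \approx 304.87$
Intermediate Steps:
$E = -2$ ($E = -2 + 3 \cdot 0 \cdot 0 = -2 + 0 \cdot 0 = -2 + 0 = -2$)
$\sqrt{\left(324 - 19\right)^{2} + Q{\left(E \right)}} = \sqrt{\left(324 - 19\right)^{2} + \frac{163}{-2}} = \sqrt{305^{2} + 163 \left(- \frac{1}{2}\right)} = \sqrt{93025 - \frac{163}{2}} = \sqrt{\frac{185887}{2}} = \frac{\sqrt{371774}}{2}$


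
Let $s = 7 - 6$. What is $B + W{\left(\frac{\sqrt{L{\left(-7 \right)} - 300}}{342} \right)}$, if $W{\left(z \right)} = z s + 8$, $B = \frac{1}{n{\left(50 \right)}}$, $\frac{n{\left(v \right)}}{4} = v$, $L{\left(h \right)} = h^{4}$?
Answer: $\frac{1601}{200} + \frac{\sqrt{2101}}{342} \approx 8.139$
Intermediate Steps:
$n{\left(v \right)} = 4 v$
$s = 1$
$B = \frac{1}{200}$ ($B = \frac{1}{4 \cdot 50} = \frac{1}{200} \approx 0.005$)
$W{\left(z \right)} = 8 + z$ ($W{\left(z \right)} = z 1 + 8 = z + 8 = 8 + z$)
$B + W{\left(\frac{\sqrt{L{\left(-7 \right)} - 300}}{342} \right)} = \frac{1}{200} + \left(8 + \frac{\sqrt{\left(-7\right)^{4} - 300}}{342}\right) = \frac{1}{200} + \left(8 + \sqrt{2401 - 300} \cdot \frac{1}{342}\right) = \frac{1}{200} + \left(8 + \sqrt{2101} \cdot \frac{1}{342}\right) = \frac{1}{200} + \left(8 + \frac{\sqrt{2101}}{342}\right) = \frac{1601}{200} + \frac{\sqrt{2101}}{342}$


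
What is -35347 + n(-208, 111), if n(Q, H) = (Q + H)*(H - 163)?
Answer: -30303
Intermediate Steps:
n(Q, H) = (-163 + H)*(H + Q) (n(Q, H) = (H + Q)*(-163 + H) = (-163 + H)*(H + Q))
-35347 + n(-208, 111) = -35347 + (111² - 163*111 - 163*(-208) + 111*(-208)) = -35347 + (12321 - 18093 + 33904 - 23088) = -35347 + 5044 = -30303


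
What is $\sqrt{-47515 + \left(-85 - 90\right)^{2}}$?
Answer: $i \sqrt{16890} \approx 129.96 i$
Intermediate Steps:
$\sqrt{-47515 + \left(-85 - 90\right)^{2}} = \sqrt{-47515 + \left(-175\right)^{2}} = \sqrt{-47515 + 30625} = \sqrt{-16890} = i \sqrt{16890}$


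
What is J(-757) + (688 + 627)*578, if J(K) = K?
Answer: 759313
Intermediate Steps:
J(-757) + (688 + 627)*578 = -757 + (688 + 627)*578 = -757 + 1315*578 = -757 + 760070 = 759313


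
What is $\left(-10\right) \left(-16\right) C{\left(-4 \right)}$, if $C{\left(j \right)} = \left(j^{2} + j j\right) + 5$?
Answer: $5920$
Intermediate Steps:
$C{\left(j \right)} = 5 + 2 j^{2}$ ($C{\left(j \right)} = \left(j^{2} + j^{2}\right) + 5 = 2 j^{2} + 5 = 5 + 2 j^{2}$)
$\left(-10\right) \left(-16\right) C{\left(-4 \right)} = \left(-10\right) \left(-16\right) \left(5 + 2 \left(-4\right)^{2}\right) = 160 \left(5 + 2 \cdot 16\right) = 160 \left(5 + 32\right) = 160 \cdot 37 = 5920$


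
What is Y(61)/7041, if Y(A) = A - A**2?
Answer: -1220/2347 ≈ -0.51981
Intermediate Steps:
Y(61)/7041 = (61*(1 - 1*61))/7041 = (61*(1 - 61))*(1/7041) = (61*(-60))*(1/7041) = -3660*1/7041 = -1220/2347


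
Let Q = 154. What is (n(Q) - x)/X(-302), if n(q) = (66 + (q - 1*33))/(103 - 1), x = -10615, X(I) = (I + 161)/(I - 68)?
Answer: 11784685/423 ≈ 27860.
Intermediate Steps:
X(I) = (161 + I)/(-68 + I)
n(q) = 11/34 + q/102 (n(q) = (66 + (q - 33))/102 = (66 + (-33 + q))*(1/102) = (33 + q)*(1/102) = 11/34 + q/102)
(n(Q) - x)/X(-302) = ((11/34 + (1/102)*154) - 1*(-10615))/(((161 - 302)/(-68 - 302))) = ((11/34 + 77/51) + 10615)/((-141/(-370))) = (11/6 + 10615)/((-1/370*(-141))) = 63701/(6*(141/370)) = (63701/6)*(370/141) = 11784685/423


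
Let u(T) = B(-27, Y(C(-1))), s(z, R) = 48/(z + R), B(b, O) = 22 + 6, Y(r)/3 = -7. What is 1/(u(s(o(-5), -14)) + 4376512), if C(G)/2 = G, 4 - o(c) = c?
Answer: 1/4376540 ≈ 2.2849e-7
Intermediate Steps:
o(c) = 4 - c
C(G) = 2*G
Y(r) = -21 (Y(r) = 3*(-7) = -21)
B(b, O) = 28
s(z, R) = 48/(R + z)
u(T) = 28
1/(u(s(o(-5), -14)) + 4376512) = 1/(28 + 4376512) = 1/4376540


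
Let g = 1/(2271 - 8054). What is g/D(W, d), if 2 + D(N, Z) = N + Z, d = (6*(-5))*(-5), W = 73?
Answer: -1/1278043 ≈ -7.8245e-7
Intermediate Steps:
d = 150 (d = -30*(-5) = 150)
D(N, Z) = -2 + N + Z (D(N, Z) = -2 + (N + Z) = -2 + N + Z)
g = -1/5783 (g = 1/(-5783) = -1/5783 ≈ -0.00017292)
g/D(W, d) = -1/(5783*(-2 + 73 + 150)) = -1/5783/221 = -1/5783*1/221 = -1/1278043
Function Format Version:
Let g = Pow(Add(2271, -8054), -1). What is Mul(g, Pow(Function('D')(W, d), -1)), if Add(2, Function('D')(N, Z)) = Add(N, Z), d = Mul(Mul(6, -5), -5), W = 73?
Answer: Rational(-1, 1278043) ≈ -7.8245e-7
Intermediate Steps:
d = 150 (d = Mul(-30, -5) = 150)
Function('D')(N, Z) = Add(-2, N, Z) (Function('D')(N, Z) = Add(-2, Add(N, Z)) = Add(-2, N, Z))
g = Rational(-1, 5783) (g = Pow(-5783, -1) = Rational(-1, 5783) ≈ -0.00017292)
Mul(g, Pow(Function('D')(W, d), -1)) = Mul(Rational(-1, 5783), Pow(Add(-2, 73, 150), -1)) = Mul(Rational(-1, 5783), Pow(221, -1)) = Mul(Rational(-1, 5783), Rational(1, 221)) = Rational(-1, 1278043)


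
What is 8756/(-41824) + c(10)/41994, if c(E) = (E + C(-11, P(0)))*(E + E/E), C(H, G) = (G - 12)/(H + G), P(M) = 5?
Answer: -135960781/658633896 ≈ -0.20643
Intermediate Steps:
C(H, G) = (-12 + G)/(G + H)
c(E) = (1 + E)*(7/6 + E) (c(E) = (E + (-12 + 5)/(5 - 11))*(E + E/E) = (E - 7/(-6))*(E + 1) = (E - ⅙*(-7))*(1 + E) = (E + 7/6)*(1 + E) = (7/6 + E)*(1 + E) = (1 + E)*(7/6 + E))
8756/(-41824) + c(10)/41994 = 8756/(-41824) + (7/6 + 10² + (13/6)*10)/41994 = 8756*(-1/41824) + (7/6 + 100 + 65/3)*(1/41994) = -2189/10456 + (737/6)*(1/41994) = -2189/10456 + 737/251964 = -135960781/658633896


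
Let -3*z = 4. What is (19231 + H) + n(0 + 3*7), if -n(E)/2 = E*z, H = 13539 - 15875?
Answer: 16951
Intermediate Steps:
z = -4/3 (z = -⅓*4 = -4/3 ≈ -1.3333)
H = -2336
n(E) = 8*E/3 (n(E) = -2*E*(-4)/3 = -(-8)*E/3 = 8*E/3)
(19231 + H) + n(0 + 3*7) = (19231 - 2336) + 8*(0 + 3*7)/3 = 16895 + 8*(0 + 21)/3 = 16895 + (8/3)*21 = 16895 + 56 = 16951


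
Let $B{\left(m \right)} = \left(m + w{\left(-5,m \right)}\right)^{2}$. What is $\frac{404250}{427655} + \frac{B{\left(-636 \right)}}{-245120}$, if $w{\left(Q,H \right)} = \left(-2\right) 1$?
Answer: $- \frac{3749232091}{5241339680} \approx -0.71532$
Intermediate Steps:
$w{\left(Q,H \right)} = -2$
$B{\left(m \right)} = \left(-2 + m\right)^{2}$ ($B{\left(m \right)} = \left(m - 2\right)^{2} = \left(-2 + m\right)^{2}$)
$\frac{404250}{427655} + \frac{B{\left(-636 \right)}}{-245120} = \frac{404250}{427655} + \frac{\left(-2 - 636\right)^{2}}{-245120} = 404250 \cdot \frac{1}{427655} + \left(-638\right)^{2} \left(- \frac{1}{245120}\right) = \frac{80850}{85531} + 407044 \left(- \frac{1}{245120}\right) = \frac{80850}{85531} - \frac{101761}{61280} = - \frac{3749232091}{5241339680}$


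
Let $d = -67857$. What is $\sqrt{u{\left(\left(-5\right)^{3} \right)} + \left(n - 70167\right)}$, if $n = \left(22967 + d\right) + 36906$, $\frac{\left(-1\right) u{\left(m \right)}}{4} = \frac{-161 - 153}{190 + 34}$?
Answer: $\frac{3 i \sqrt{1701833}}{14} \approx 279.54 i$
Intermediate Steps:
$u{\left(m \right)} = \frac{157}{28}$ ($u{\left(m \right)} = - 4 \frac{-161 - 153}{190 + 34} = - 4 \left(- \frac{314}{224}\right) = - 4 \left(\left(-314\right) \frac{1}{224}\right) = \left(-4\right) \left(- \frac{157}{112}\right) = \frac{157}{28}$)
$n = -7984$ ($n = \left(22967 - 67857\right) + 36906 = -44890 + 36906 = -7984$)
$\sqrt{u{\left(\left(-5\right)^{3} \right)} + \left(n - 70167\right)} = \sqrt{\frac{157}{28} - 78151} = \sqrt{- \frac{2188071}{28}} = \frac{3 i \sqrt{1701833}}{14}$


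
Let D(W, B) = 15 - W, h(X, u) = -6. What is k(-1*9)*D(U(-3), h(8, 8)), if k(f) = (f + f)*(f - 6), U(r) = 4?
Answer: 2970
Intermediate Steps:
k(f) = 2*f*(-6 + f) (k(f) = (2*f)*(-6 + f) = 2*f*(-6 + f))
k(-1*9)*D(U(-3), h(8, 8)) = (2*(-1*9)*(-6 - 1*9))*(15 - 1*4) = (2*(-9)*(-6 - 9))*(15 - 4) = (2*(-9)*(-15))*11 = 270*11 = 2970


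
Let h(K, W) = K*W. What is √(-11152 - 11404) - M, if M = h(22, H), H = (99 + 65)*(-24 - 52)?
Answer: 274208 + 2*I*√5639 ≈ 2.7421e+5 + 150.19*I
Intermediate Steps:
H = -12464 (H = 164*(-76) = -12464)
M = -274208 (M = 22*(-12464) = -274208)
√(-11152 - 11404) - M = √(-11152 - 11404) - 1*(-274208) = √(-22556) + 274208 = 2*I*√5639 + 274208 = 274208 + 2*I*√5639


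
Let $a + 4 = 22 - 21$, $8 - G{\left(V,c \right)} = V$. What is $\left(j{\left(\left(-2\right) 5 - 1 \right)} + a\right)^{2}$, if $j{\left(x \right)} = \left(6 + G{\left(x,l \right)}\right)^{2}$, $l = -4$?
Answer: $386884$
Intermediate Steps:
$G{\left(V,c \right)} = 8 - V$
$j{\left(x \right)} = \left(14 - x\right)^{2}$ ($j{\left(x \right)} = \left(6 - \left(-8 + x\right)\right)^{2} = \left(14 - x\right)^{2}$)
$a = -3$ ($a = -4 + \left(22 - 21\right) = -4 + 1 = -3$)
$\left(j{\left(\left(-2\right) 5 - 1 \right)} + a\right)^{2} = \left(\left(-14 - 11\right)^{2} - 3\right)^{2} = \left(\left(-25\right)^{2} - 3\right)^{2} = \left(625 - 3\right)^{2} = 622^{2} = 386884$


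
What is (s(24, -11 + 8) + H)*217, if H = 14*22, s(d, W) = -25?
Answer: 61411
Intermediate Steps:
H = 308
(s(24, -11 + 8) + H)*217 = (-25 + 308)*217 = 283*217 = 61411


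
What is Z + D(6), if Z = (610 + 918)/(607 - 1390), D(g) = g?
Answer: 3170/783 ≈ 4.0485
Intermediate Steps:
Z = -1528/783 (Z = 1528/(-783) = 1528*(-1/783) = -1528/783 ≈ -1.9515)
Z + D(6) = -1528/783 + 6 = 3170/783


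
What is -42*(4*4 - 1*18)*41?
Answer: 3444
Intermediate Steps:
-42*(4*4 - 1*18)*41 = -42*(16 - 18)*41 = -42*(-2)*41 = 84*41 = 3444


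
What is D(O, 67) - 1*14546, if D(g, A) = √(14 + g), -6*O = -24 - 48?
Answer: -14546 + √26 ≈ -14541.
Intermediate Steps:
O = 12 (O = -(-24 - 48)/6 = -⅙*(-72) = 12)
D(O, 67) - 1*14546 = √(14 + 12) - 1*14546 = √26 - 14546 = -14546 + √26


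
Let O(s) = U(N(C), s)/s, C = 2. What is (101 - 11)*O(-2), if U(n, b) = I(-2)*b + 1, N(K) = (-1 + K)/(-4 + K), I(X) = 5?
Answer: 405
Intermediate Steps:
N(K) = (-1 + K)/(-4 + K)
U(n, b) = 1 + 5*b (U(n, b) = 5*b + 1 = 1 + 5*b)
O(s) = (1 + 5*s)/s
(101 - 11)*O(-2) = (101 - 11)*(5 + 1/(-2)) = 90*(5 - ½) = 90*(9/2) = 405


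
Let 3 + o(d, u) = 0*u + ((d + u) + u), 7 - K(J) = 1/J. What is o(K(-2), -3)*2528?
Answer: -3792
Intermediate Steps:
K(J) = 7 - 1/J
o(d, u) = -3 + d + 2*u (o(d, u) = -3 + (0*u + ((d + u) + u)) = -3 + (0 + (d + 2*u)) = -3 + (d + 2*u) = -3 + d + 2*u)
o(K(-2), -3)*2528 = (-3 + (7 - 1/(-2)) + 2*(-3))*2528 = (-3 + (7 - 1*(-½)) - 6)*2528 = (-3 + (7 + ½) - 6)*2528 = (-3 + 15/2 - 6)*2528 = -3/2*2528 = -3792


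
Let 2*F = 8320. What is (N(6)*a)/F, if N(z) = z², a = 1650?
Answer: 1485/104 ≈ 14.279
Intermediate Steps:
F = 4160 (F = (½)*8320 = 4160)
(N(6)*a)/F = (6²*1650)/4160 = (36*1650)*(1/4160) = 59400*(1/4160) = 1485/104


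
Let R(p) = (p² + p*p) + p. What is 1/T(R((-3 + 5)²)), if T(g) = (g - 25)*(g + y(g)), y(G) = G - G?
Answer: 1/396 ≈ 0.0025253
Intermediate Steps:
R(p) = p + 2*p² (R(p) = (p² + p²) + p = 2*p² + p = p + 2*p²)
y(G) = 0
T(g) = g*(-25 + g) (T(g) = (g - 25)*(g + 0) = (-25 + g)*g = g*(-25 + g))
1/T(R((-3 + 5)²)) = 1/(((-3 + 5)²*(1 + 2*(-3 + 5)²))*(-25 + (-3 + 5)²*(1 + 2*(-3 + 5)²))) = 1/((2²*(1 + 2*2²))*(-25 + 2²*(1 + 2*2²))) = 1/((4*(1 + 2*4))*(-25 + 4*(1 + 2*4))) = 1/((4*(1 + 8))*(-25 + 4*(1 + 8))) = 1/((4*9)*(-25 + 4*9)) = 1/(36*(-25 + 36)) = 1/(36*11) = 1/396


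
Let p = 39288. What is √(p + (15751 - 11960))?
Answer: √43079 ≈ 207.55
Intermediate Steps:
√(p + (15751 - 11960)) = √(39288 + (15751 - 11960)) = √(39288 + 3791) = √43079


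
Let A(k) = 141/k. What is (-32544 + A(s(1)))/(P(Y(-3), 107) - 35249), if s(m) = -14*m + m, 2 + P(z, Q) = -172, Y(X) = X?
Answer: 423213/460499 ≈ 0.91903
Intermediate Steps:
P(z, Q) = -174 (P(z, Q) = -2 - 172 = -174)
s(m) = -13*m
(-32544 + A(s(1)))/(P(Y(-3), 107) - 35249) = (-32544 + 141/((-13*1)))/(-174 - 35249) = (-32544 + 141/(-13))/(-35423) = (-32544 + 141*(-1/13))*(-1/35423) = (-32544 - 141/13)*(-1/35423) = -423213/13*(-1/35423) = 423213/460499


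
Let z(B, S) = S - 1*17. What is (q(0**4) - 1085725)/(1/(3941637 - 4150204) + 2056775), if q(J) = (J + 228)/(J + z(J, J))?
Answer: -3849636456551/7292581654208 ≈ -0.52788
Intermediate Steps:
z(B, S) = -17 + S (z(B, S) = S - 17 = -17 + S)
q(J) = (228 + J)/(-17 + 2*J) (q(J) = (J + 228)/(J + (-17 + J)) = (228 + J)/(-17 + 2*J))
(q(0**4) - 1085725)/(1/(3941637 - 4150204) + 2056775) = ((228 + 0**4)/(-17 + 2*0**4) - 1085725)/(1/(3941637 - 4150204) + 2056775) = ((228 + 0)/(-17 + 2*0) - 1085725)/(1/(-208567) + 2056775) = (228/(-17 + 0) - 1085725)/(-1/208567 + 2056775) = (228/(-17) - 1085725)/(428975391424/208567) = (-1/17*228 - 1085725)*(208567/428975391424) = (-228/17 - 1085725)*(208567/428975391424) = -18457553/17*208567/428975391424 = -3849636456551/7292581654208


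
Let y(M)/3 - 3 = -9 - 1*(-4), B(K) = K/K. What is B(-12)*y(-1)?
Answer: -6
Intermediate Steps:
B(K) = 1
y(M) = -6 (y(M) = 9 + 3*(-9 - 1*(-4)) = 9 + 3*(-9 + 4) = 9 + 3*(-5) = 9 - 15 = -6)
B(-12)*y(-1) = 1*(-6) = -6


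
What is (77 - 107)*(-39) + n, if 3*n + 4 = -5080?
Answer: -1574/3 ≈ -524.67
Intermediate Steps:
n = -5084/3 (n = -4/3 + (1/3)*(-5080) = -4/3 - 5080/3 = -5084/3 ≈ -1694.7)
(77 - 107)*(-39) + n = (77 - 107)*(-39) - 5084/3 = -30*(-39) - 5084/3 = 1170 - 5084/3 = -1574/3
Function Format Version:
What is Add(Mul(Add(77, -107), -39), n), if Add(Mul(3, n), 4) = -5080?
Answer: Rational(-1574, 3) ≈ -524.67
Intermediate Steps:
n = Rational(-5084, 3) (n = Add(Rational(-4, 3), Mul(Rational(1, 3), -5080)) = Add(Rational(-4, 3), Rational(-5080, 3)) = Rational(-5084, 3) ≈ -1694.7)
Add(Mul(Add(77, -107), -39), n) = Add(Mul(Add(77, -107), -39), Rational(-5084, 3)) = Add(Mul(-30, -39), Rational(-5084, 3)) = Add(1170, Rational(-5084, 3)) = Rational(-1574, 3)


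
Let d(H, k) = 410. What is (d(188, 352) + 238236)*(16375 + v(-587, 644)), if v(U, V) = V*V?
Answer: 102882915706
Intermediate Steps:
v(U, V) = V²
(d(188, 352) + 238236)*(16375 + v(-587, 644)) = (410 + 238236)*(16375 + 644²) = 238646*(16375 + 414736) = 238646*431111 = 102882915706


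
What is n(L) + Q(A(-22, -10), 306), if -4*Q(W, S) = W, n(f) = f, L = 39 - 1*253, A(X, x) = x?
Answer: -423/2 ≈ -211.50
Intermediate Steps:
L = -214 (L = 39 - 253 = -214)
Q(W, S) = -W/4
n(L) + Q(A(-22, -10), 306) = -214 - ¼*(-10) = -214 + 5/2 = -423/2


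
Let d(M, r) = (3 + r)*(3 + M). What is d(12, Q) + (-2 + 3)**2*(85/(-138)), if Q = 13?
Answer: 33035/138 ≈ 239.38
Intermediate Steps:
d(M, r) = (3 + M)*(3 + r)
d(12, Q) + (-2 + 3)**2*(85/(-138)) = (9 + 3*12 + 3*13 + 12*13) + (-2 + 3)**2*(85/(-138)) = (9 + 36 + 39 + 156) + 1**2*(85*(-1/138)) = 240 + 1*(-85/138) = 240 - 85/138 = 33035/138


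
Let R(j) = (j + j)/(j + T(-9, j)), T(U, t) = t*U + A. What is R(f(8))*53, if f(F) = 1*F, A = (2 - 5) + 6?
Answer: -848/61 ≈ -13.902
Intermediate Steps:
A = 3 (A = -3 + 6 = 3)
f(F) = F
T(U, t) = 3 + U*t (T(U, t) = t*U + 3 = U*t + 3 = 3 + U*t)
R(j) = 2*j/(3 - 8*j) (R(j) = (j + j)/(j + (3 - 9*j)) = (2*j)/(3 - 8*j) = 2*j/(3 - 8*j))
R(f(8))*53 = -2*8/(-3 + 8*8)*53 = -2*8/(-3 + 64)*53 = -2*8/61*53 = -2*8*1/61*53 = -16/61*53 = -848/61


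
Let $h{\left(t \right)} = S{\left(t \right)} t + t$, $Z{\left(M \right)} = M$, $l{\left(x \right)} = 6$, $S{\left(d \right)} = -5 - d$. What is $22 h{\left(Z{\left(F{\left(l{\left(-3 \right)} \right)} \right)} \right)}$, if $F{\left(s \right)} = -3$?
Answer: $66$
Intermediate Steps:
$h{\left(t \right)} = t + t \left(-5 - t\right)$ ($h{\left(t \right)} = \left(-5 - t\right) t + t = t \left(-5 - t\right) + t = t + t \left(-5 - t\right)$)
$22 h{\left(Z{\left(F{\left(l{\left(-3 \right)} \right)} \right)} \right)} = 22 \left(\left(-1\right) \left(-3\right) \left(4 - 3\right)\right) = 22 \left(\left(-1\right) \left(-3\right) 1\right) = 22 \cdot 3 = 66$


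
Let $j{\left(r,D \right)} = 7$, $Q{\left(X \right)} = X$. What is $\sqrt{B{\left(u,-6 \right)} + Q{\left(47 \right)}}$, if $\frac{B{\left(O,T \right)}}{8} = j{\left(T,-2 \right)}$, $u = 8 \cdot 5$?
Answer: $\sqrt{103} \approx 10.149$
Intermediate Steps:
$u = 40$
$B{\left(O,T \right)} = 56$ ($B{\left(O,T \right)} = 8 \cdot 7 = 56$)
$\sqrt{B{\left(u,-6 \right)} + Q{\left(47 \right)}} = \sqrt{56 + 47} = \sqrt{103}$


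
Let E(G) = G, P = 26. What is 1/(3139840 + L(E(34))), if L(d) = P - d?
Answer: 1/3139832 ≈ 3.1849e-7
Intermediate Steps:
L(d) = 26 - d
1/(3139840 + L(E(34))) = 1/(3139840 + (26 - 1*34)) = 1/(3139840 + (26 - 34)) = 1/(3139840 - 8) = 1/3139832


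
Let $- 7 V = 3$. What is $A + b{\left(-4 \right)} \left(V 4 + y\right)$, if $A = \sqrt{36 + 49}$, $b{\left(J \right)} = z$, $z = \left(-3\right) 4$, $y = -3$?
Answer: $\frac{396}{7} + \sqrt{85} \approx 65.791$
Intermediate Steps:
$V = - \frac{3}{7}$ ($V = \left(- \frac{1}{7}\right) 3 = - \frac{3}{7} \approx -0.42857$)
$z = -12$
$b{\left(J \right)} = -12$
$A = \sqrt{85} \approx 9.2195$
$A + b{\left(-4 \right)} \left(V 4 + y\right) = \sqrt{85} - 12 \left(\left(- \frac{3}{7}\right) 4 - 3\right) = \sqrt{85} - 12 \left(- \frac{12}{7} - 3\right) = \sqrt{85} - - \frac{396}{7} = \sqrt{85} + \frac{396}{7} = \frac{396}{7} + \sqrt{85}$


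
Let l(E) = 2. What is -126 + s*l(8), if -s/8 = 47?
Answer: -878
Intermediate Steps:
s = -376 (s = -8*47 = -376)
-126 + s*l(8) = -126 - 376*2 = -126 - 752 = -878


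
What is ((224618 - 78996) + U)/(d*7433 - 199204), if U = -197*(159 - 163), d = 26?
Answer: -73205/2973 ≈ -24.623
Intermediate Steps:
U = 788 (U = -197*(-4) = 788)
((224618 - 78996) + U)/(d*7433 - 199204) = ((224618 - 78996) + 788)/(26*7433 - 199204) = (145622 + 788)/(193258 - 199204) = 146410/(-5946) = 146410*(-1/5946) = -73205/2973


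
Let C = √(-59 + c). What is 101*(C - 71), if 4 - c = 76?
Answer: -7171 + 101*I*√131 ≈ -7171.0 + 1156.0*I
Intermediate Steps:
c = -72 (c = 4 - 1*76 = 4 - 76 = -72)
C = I*√131 (C = √(-59 - 72) = √(-131) = I*√131 ≈ 11.446*I)
101*(C - 71) = 101*(I*√131 - 71) = 101*(-71 + I*√131) = -7171 + 101*I*√131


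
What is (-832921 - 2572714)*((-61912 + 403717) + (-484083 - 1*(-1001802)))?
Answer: -2927225017740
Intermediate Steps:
(-832921 - 2572714)*((-61912 + 403717) + (-484083 - 1*(-1001802))) = -3405635*(341805 + (-484083 + 1001802)) = -3405635*(341805 + 517719) = -3405635*859524 = -2927225017740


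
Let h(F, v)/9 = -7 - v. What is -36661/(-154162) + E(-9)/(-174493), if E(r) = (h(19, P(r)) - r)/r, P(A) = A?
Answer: 6397550359/26900189866 ≈ 0.23783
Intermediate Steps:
h(F, v) = -63 - 9*v (h(F, v) = 9*(-7 - v) = -63 - 9*v)
E(r) = (-63 - 10*r)/r (E(r) = ((-63 - 9*r) - r)/r = (-63 - 10*r)/r)
-36661/(-154162) + E(-9)/(-174493) = -36661/(-154162) + (-10 - 63/(-9))/(-174493) = -36661*(-1/154162) + (-10 - 63*(-1/9))*(-1/174493) = 36661/154162 + (-10 + 7)*(-1/174493) = 36661/154162 - 3*(-1/174493) = 36661/154162 + 3/174493 = 6397550359/26900189866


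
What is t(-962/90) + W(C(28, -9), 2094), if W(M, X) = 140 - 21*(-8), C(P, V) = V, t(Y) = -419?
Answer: -111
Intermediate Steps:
W(M, X) = 308 (W(M, X) = 140 + 168 = 308)
t(-962/90) + W(C(28, -9), 2094) = -419 + 308 = -111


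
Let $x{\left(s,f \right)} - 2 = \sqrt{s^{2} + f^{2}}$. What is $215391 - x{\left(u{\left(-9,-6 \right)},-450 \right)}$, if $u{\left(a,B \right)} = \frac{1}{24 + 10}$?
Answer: $215389 - \frac{\sqrt{234090001}}{34} \approx 2.1494 \cdot 10^{5}$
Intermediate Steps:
$u{\left(a,B \right)} = \frac{1}{34}$
$x{\left(s,f \right)} = 2 + \sqrt{f^{2} + s^{2}}$ ($x{\left(s,f \right)} = 2 + \sqrt{s^{2} + f^{2}} = 2 + \sqrt{f^{2} + s^{2}}$)
$215391 - x{\left(u{\left(-9,-6 \right)},-450 \right)} = 215391 - \left(2 + \sqrt{\left(-450\right)^{2} + \left(\frac{1}{34}\right)^{2}}\right) = 215391 - \left(2 + \sqrt{202500 + \frac{1}{1156}}\right) = 215391 - \left(2 + \sqrt{\frac{234090001}{1156}}\right) = 215391 - \left(2 + \frac{\sqrt{234090001}}{34}\right) = 215389 - \frac{\sqrt{234090001}}{34}$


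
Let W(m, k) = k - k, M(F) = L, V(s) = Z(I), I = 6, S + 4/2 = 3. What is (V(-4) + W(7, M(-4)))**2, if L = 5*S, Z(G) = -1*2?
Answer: 4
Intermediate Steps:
S = 1 (S = -2 + 3 = 1)
Z(G) = -2
V(s) = -2
L = 5 (L = 5*1 = 5)
M(F) = 5
W(m, k) = 0
(V(-4) + W(7, M(-4)))**2 = (-2 + 0)**2 = (-2)**2 = 4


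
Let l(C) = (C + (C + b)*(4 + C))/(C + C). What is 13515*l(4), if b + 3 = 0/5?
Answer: 40545/2 ≈ 20273.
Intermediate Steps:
b = -3 (b = -3 + 0/5 = -3 + 0*(⅕) = -3 + 0 = -3)
l(C) = (C + (-3 + C)*(4 + C))/(2*C) (l(C) = (C + (C - 3)*(4 + C))/(C + C) = (C + (-3 + C)*(4 + C))/((2*C)) = (C + (-3 + C)*(4 + C))*(1/(2*C)) = (C + (-3 + C)*(4 + C))/(2*C))
13515*l(4) = 13515*(1 + (½)*4 - 6/4) = 13515*(1 + 2 - 6*¼) = 13515*(1 + 2 - 3/2) = 13515*(3/2) = 40545/2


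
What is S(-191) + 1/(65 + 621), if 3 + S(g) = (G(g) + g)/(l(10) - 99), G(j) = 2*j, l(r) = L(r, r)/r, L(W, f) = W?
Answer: 977/343 ≈ 2.8484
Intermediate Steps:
l(r) = 1 (l(r) = r/r = 1)
S(g) = -3 - 3*g/98 (S(g) = -3 + (2*g + g)/(1 - 99) = -3 + (3*g)/(-98) = -3 + (3*g)*(-1/98) = -3 - 3*g/98)
S(-191) + 1/(65 + 621) = (-3 - 3/98*(-191)) + 1/(65 + 621) = (-3 + 573/98) + 1/686 = 279/98 + 1/686 = 977/343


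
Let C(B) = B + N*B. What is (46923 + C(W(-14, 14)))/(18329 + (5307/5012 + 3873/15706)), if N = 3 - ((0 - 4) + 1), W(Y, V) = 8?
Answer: 1849057548044/721466818253 ≈ 2.5629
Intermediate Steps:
N = 6 (N = 3 - (-4 + 1) = 3 - 1*(-3) = 3 + 3 = 6)
C(B) = 7*B (C(B) = B + 6*B = 7*B)
(46923 + C(W(-14, 14)))/(18329 + (5307/5012 + 3873/15706)) = (46923 + 7*8)/(18329 + (5307/5012 + 3873/15706)) = (46923 + 56)/(18329 + (5307*(1/5012) + 3873*(1/15706))) = 46979/(18329 + (5307/5012 + 3873/15706)) = 46979/(18329 + 51381609/39359236) = 46979/(721466818253/39359236) = 46979*(39359236/721466818253) = 1849057548044/721466818253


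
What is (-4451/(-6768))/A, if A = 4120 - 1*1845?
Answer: 4451/15397200 ≈ 0.00028908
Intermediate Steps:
A = 2275 (A = 4120 - 1845 = 2275)
(-4451/(-6768))/A = -4451/(-6768)/2275 = -4451*(-1/6768)*(1/2275) = (4451/6768)*(1/2275) = 4451/15397200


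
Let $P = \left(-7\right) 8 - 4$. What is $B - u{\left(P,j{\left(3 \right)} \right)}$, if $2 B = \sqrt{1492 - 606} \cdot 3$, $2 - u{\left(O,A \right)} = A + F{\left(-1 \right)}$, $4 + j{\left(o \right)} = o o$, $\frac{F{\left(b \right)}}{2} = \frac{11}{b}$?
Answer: $-19 + \frac{3 \sqrt{886}}{2} \approx 25.649$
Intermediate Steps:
$F{\left(b \right)} = \frac{22}{b}$ ($F{\left(b \right)} = 2 \frac{11}{b} = \frac{22}{b}$)
$j{\left(o \right)} = -4 + o^{2}$ ($j{\left(o \right)} = -4 + o o = -4 + o^{2}$)
$P = -60$ ($P = -56 - 4 = -60$)
$u{\left(O,A \right)} = 24 - A$ ($u{\left(O,A \right)} = 2 - \left(A + \frac{22}{-1}\right) = 2 - \left(A + 22 \left(-1\right)\right) = 2 - \left(A - 22\right) = 2 - \left(-22 + A\right) = 24 - A$)
$B = \frac{3 \sqrt{886}}{2}$ ($B = \frac{\sqrt{1492 - 606} \cdot 3}{2} = \frac{\sqrt{886} \cdot 3}{2} = \frac{3 \sqrt{886}}{2} \approx 44.649$)
$B - u{\left(P,j{\left(3 \right)} \right)} = \frac{3 \sqrt{886}}{2} - \left(24 - \left(-4 + 3^{2}\right)\right) = \frac{3 \sqrt{886}}{2} - \left(24 - \left(-4 + 9\right)\right) = \frac{3 \sqrt{886}}{2} - \left(24 - 5\right) = \frac{3 \sqrt{886}}{2} - 19 = -19 + \frac{3 \sqrt{886}}{2}$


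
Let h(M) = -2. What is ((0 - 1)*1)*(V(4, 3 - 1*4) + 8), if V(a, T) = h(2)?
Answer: -6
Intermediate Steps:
V(a, T) = -2
((0 - 1)*1)*(V(4, 3 - 1*4) + 8) = ((0 - 1)*1)*(-2 + 8) = -1*1*6 = -1*6 = -6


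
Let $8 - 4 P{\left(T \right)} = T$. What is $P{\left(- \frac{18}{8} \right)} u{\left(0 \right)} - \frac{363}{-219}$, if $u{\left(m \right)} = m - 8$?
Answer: $- \frac{2751}{146} \approx -18.842$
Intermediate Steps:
$u{\left(m \right)} = -8 + m$ ($u{\left(m \right)} = m - 8 = -8 + m$)
$P{\left(T \right)} = 2 - \frac{T}{4}$
$P{\left(- \frac{18}{8} \right)} u{\left(0 \right)} - \frac{363}{-219} = \left(2 - \frac{\left(-18\right) \frac{1}{8}}{4}\right) \left(-8 + 0\right) - \frac{363}{-219} = \left(2 - \frac{\left(-18\right) \frac{1}{8}}{4}\right) \left(-8\right) - - \frac{121}{73} = \left(2 - - \frac{9}{16}\right) \left(-8\right) + \frac{121}{73} = \left(2 + \frac{9}{16}\right) \left(-8\right) + \frac{121}{73} = \frac{41}{16} \left(-8\right) + \frac{121}{73} = - \frac{41}{2} + \frac{121}{73} = - \frac{2751}{146}$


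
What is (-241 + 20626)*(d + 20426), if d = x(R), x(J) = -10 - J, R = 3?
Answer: 416119005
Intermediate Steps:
d = -13 (d = -10 - 1*3 = -10 - 3 = -13)
(-241 + 20626)*(d + 20426) = (-241 + 20626)*(-13 + 20426) = 20385*20413 = 416119005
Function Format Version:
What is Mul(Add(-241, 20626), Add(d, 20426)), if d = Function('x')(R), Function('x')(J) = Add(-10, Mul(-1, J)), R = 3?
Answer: 416119005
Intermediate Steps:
d = -13 (d = Add(-10, Mul(-1, 3)) = Add(-10, -3) = -13)
Mul(Add(-241, 20626), Add(d, 20426)) = Mul(Add(-241, 20626), Add(-13, 20426)) = Mul(20385, 20413) = 416119005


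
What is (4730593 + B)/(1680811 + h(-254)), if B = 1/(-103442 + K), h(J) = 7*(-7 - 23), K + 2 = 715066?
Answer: 2893334751847/1027892544822 ≈ 2.8148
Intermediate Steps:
K = 715064 (K = -2 + 715066 = 715064)
h(J) = -210 (h(J) = 7*(-30) = -210)
B = 1/611622 (B = 1/(-103442 + 715064) = 1/611622 ≈ 1.6350e-6)
(4730593 + B)/(1680811 + h(-254)) = (4730593 + 1/611622)/(1680811 - 210) = (2893334751847/611622)/1680601 = (2893334751847/611622)*(1/1680601) = 2893334751847/1027892544822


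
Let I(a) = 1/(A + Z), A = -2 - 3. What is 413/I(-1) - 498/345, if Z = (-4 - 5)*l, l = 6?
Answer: -2802371/115 ≈ -24368.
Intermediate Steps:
Z = -54 (Z = (-4 - 5)*6 = -9*6 = -54)
A = -5
I(a) = -1/59 (I(a) = 1/(-5 - 54) = 1/(-59) = -1/59)
413/I(-1) - 498/345 = 413/(-1/59) - 498/345 = 413*(-59) - 498*1/345 = -24367 - 166/115 = -2802371/115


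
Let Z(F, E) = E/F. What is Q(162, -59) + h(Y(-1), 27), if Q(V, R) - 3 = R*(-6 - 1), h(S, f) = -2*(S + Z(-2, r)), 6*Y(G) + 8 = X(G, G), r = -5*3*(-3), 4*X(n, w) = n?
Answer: 1855/4 ≈ 463.75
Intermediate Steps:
X(n, w) = n/4
r = 45 (r = -15*(-3) = 45)
Y(G) = -4/3 + G/24 (Y(G) = -4/3 + (G/4)/6 = -4/3 + G/24)
h(S, f) = 45 - 2*S (h(S, f) = -2*(S + 45/(-2)) = -2*(S + 45*(-½)) = -2*(S - 45/2) = -2*(-45/2 + S) = 45 - 2*S)
Q(V, R) = 3 - 7*R (Q(V, R) = 3 + R*(-6 - 1) = 3 + R*(-7) = 3 - 7*R)
Q(162, -59) + h(Y(-1), 27) = (3 - 7*(-59)) + (45 - 2*(-4/3 + (1/24)*(-1))) = (3 + 413) + (45 - 2*(-4/3 - 1/24)) = 416 + (45 - 2*(-11/8)) = 416 + (45 + 11/4) = 416 + 191/4 = 1855/4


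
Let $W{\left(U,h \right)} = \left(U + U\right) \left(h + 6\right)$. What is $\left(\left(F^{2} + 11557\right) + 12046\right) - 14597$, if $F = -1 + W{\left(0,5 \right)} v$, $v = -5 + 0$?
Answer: $9007$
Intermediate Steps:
$W{\left(U,h \right)} = 2 U \left(6 + h\right)$
$v = -5$
$F = -1$ ($F = -1 + 2 \cdot 0 \left(6 + 5\right) \left(-5\right) = -1 + 2 \cdot 0 \cdot 11 \left(-5\right) = -1 + 0 \left(-5\right) = -1 + 0 = -1$)
$\left(\left(F^{2} + 11557\right) + 12046\right) - 14597 = \left(\left(\left(-1\right)^{2} + 11557\right) + 12046\right) - 14597 = \left(\left(1 + 11557\right) + 12046\right) - 14597 = \left(11558 + 12046\right) - 14597 = 23604 - 14597 = 9007$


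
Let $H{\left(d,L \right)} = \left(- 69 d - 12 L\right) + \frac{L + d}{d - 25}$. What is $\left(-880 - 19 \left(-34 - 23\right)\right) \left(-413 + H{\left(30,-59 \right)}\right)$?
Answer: $- \frac{1807512}{5} \approx -3.615 \cdot 10^{5}$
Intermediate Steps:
$H{\left(d,L \right)} = - 69 d - 12 L + \frac{L + d}{-25 + d}$ ($H{\left(d,L \right)} = \left(- 69 d - 12 L\right) + \frac{L + d}{-25 + d} = - 69 d - 12 L + \frac{L + d}{-25 + d}$)
$\left(-880 - 19 \left(-34 - 23\right)\right) \left(-413 + H{\left(30,-59 \right)}\right) = \left(-880 - 19 \left(-34 - 23\right)\right) \left(-413 + \frac{- 69 \cdot 30^{2} + 301 \left(-59\right) + 1726 \cdot 30 - \left(-708\right) 30}{-25 + 30}\right) = \left(-880 - -1083\right) \left(-413 + \frac{\left(-69\right) 900 - 17759 + 51780 + 21240}{5}\right) = \left(-880 + 1083\right) \left(-413 + \frac{-62100 - 17759 + 51780 + 21240}{5}\right) = 203 \left(-413 + \frac{1}{5} \left(-6839\right)\right) = 203 \left(-413 - \frac{6839}{5}\right) = 203 \left(- \frac{8904}{5}\right) = - \frac{1807512}{5}$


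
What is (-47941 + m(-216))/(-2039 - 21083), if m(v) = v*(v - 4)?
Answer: 421/23122 ≈ 0.018208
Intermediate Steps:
m(v) = v*(-4 + v)
(-47941 + m(-216))/(-2039 - 21083) = (-47941 - 216*(-4 - 216))/(-2039 - 21083) = (-47941 - 216*(-220))/(-23122) = (-47941 + 47520)*(-1/23122) = -421*(-1/23122) = 421/23122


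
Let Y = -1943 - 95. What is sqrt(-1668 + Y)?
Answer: I*sqrt(3706) ≈ 60.877*I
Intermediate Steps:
Y = -2038
sqrt(-1668 + Y) = sqrt(-1668 - 2038) = sqrt(-3706) = I*sqrt(3706)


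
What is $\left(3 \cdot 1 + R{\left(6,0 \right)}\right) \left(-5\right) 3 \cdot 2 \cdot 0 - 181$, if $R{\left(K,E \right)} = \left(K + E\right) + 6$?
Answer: $-181$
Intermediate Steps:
$R{\left(K,E \right)} = 6 + E + K$ ($R{\left(K,E \right)} = \left(E + K\right) + 6 = 6 + E + K$)
$\left(3 \cdot 1 + R{\left(6,0 \right)}\right) \left(-5\right) 3 \cdot 2 \cdot 0 - 181 = \left(3 \cdot 1 + \left(6 + 0 + 6\right)\right) \left(-5\right) 3 \cdot 2 \cdot 0 - 181 = \left(3 + 12\right) \left(\left(-15\right) 2\right) 0 - 181 = 15 \left(-30\right) 0 - 181 = \left(-450\right) 0 - 181 = 0 - 181 = -181$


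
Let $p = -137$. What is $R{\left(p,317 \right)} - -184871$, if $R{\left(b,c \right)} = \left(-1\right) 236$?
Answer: $184635$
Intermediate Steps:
$R{\left(b,c \right)} = -236$
$R{\left(p,317 \right)} - -184871 = -236 - -184871 = -236 + 184871 = 184635$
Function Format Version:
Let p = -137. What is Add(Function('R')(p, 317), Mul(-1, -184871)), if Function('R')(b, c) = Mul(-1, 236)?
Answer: 184635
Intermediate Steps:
Function('R')(b, c) = -236
Add(Function('R')(p, 317), Mul(-1, -184871)) = Add(-236, Mul(-1, -184871)) = Add(-236, 184871) = 184635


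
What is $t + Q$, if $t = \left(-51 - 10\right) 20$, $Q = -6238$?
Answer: $-7458$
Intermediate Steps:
$t = -1220$ ($t = \left(-51 - 10\right) 20 = \left(-61\right) 20 = -1220$)
$t + Q = -1220 - 6238 = -7458$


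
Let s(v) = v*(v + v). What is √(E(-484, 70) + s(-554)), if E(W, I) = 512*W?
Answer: 2*√91506 ≈ 605.00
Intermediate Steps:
s(v) = 2*v² (s(v) = v*(2*v) = 2*v²)
√(E(-484, 70) + s(-554)) = √(512*(-484) + 2*(-554)²) = √(-247808 + 2*306916) = √(-247808 + 613832) = √366024 = 2*√91506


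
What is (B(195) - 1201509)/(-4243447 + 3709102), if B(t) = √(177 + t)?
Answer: 400503/178115 - 2*√93/534345 ≈ 2.2485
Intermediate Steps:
(B(195) - 1201509)/(-4243447 + 3709102) = (√(177 + 195) - 1201509)/(-4243447 + 3709102) = (√372 - 1201509)/(-534345) = (2*√93 - 1201509)*(-1/534345) = (-1201509 + 2*√93)*(-1/534345) = 400503/178115 - 2*√93/534345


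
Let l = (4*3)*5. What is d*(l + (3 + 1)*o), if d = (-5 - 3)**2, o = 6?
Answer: 5376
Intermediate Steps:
d = 64 (d = (-8)**2 = 64)
l = 60 (l = 12*5 = 60)
d*(l + (3 + 1)*o) = 64*(60 + (3 + 1)*6) = 64*(60 + 4*6) = 64*(60 + 24) = 64*84 = 5376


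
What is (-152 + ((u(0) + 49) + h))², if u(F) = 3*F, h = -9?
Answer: 12544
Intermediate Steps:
(-152 + ((u(0) + 49) + h))² = (-152 + ((3*0 + 49) - 9))² = (-152 + ((0 + 49) - 9))² = (-152 + (49 - 9))² = (-152 + 40)² = (-112)² = 12544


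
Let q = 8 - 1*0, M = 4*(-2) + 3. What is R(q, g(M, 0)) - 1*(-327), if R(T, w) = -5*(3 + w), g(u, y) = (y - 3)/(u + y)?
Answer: 309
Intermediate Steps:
M = -5 (M = -8 + 3 = -5)
q = 8 (q = 8 + 0 = 8)
g(u, y) = (-3 + y)/(u + y)
R(T, w) = -15 - 5*w
R(q, g(M, 0)) - 1*(-327) = (-15 - 5*(-3 + 0)/(-5 + 0)) - 1*(-327) = (-15 - 5*(-3)/(-5)) + 327 = (-15 - (-1)*(-3)) + 327 = (-15 - 5*⅗) + 327 = (-15 - 3) + 327 = -18 + 327 = 309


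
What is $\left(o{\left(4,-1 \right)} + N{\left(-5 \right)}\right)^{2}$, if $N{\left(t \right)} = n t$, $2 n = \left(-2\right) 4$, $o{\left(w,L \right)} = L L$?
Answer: $441$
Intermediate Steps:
$o{\left(w,L \right)} = L^{2}$
$n = -4$ ($n = \frac{\left(-2\right) 4}{2} = \frac{1}{2} \left(-8\right) = -4$)
$N{\left(t \right)} = - 4 t$
$\left(o{\left(4,-1 \right)} + N{\left(-5 \right)}\right)^{2} = \left(\left(-1\right)^{2} - -20\right)^{2} = \left(1 + 20\right)^{2} = 21^{2} = 441$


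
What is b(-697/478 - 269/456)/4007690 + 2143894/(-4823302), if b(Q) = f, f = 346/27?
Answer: -57996004962182/130479519548565 ≈ -0.44448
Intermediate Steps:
f = 346/27 (f = 346*(1/27) = 346/27 ≈ 12.815)
b(Q) = 346/27
b(-697/478 - 269/456)/4007690 + 2143894/(-4823302) = (346/27)/4007690 + 2143894/(-4823302) = (346/27)*(1/4007690) + 2143894*(-1/4823302) = 173/54103815 - 1071947/2411651 = -57996004962182/130479519548565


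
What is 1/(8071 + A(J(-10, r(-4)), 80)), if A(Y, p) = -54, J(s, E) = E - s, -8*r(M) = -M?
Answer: 1/8017 ≈ 0.00012473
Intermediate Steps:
r(M) = M/8 (r(M) = -(-1)*M/8 = M/8)
1/(8071 + A(J(-10, r(-4)), 80)) = 1/(8071 - 54) = 1/8017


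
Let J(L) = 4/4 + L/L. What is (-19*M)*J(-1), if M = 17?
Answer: -646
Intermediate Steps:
J(L) = 2 (J(L) = 4*(¼) + 1 = 1 + 1 = 2)
(-19*M)*J(-1) = -19*17*2 = -323*2 = -646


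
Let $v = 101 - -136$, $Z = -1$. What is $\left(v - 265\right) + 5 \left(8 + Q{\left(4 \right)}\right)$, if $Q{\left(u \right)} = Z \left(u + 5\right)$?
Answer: $-33$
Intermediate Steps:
$v = 237$ ($v = 101 + 136 = 237$)
$Q{\left(u \right)} = -5 - u$ ($Q{\left(u \right)} = - (u + 5) = - (5 + u) = -5 - u$)
$\left(v - 265\right) + 5 \left(8 + Q{\left(4 \right)}\right) = \left(237 - 265\right) + 5 \left(8 - 9\right) = -28 + 5 \left(8 - 9\right) = -28 + 5 \left(-1\right) = -28 - 5 = -33$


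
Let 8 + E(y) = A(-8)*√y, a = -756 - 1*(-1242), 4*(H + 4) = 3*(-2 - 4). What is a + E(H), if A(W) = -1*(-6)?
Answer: 478 + 3*I*√34 ≈ 478.0 + 17.493*I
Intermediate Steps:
A(W) = 6
H = -17/2 (H = -4 + (3*(-2 - 4))/4 = -4 + (3*(-6))/4 = -4 + (¼)*(-18) = -4 - 9/2 = -17/2 ≈ -8.5000)
a = 486 (a = -756 + 1242 = 486)
E(y) = -8 + 6*√y
a + E(H) = 486 + (-8 + 6*√(-17/2)) = 486 + (-8 + 6*(I*√34/2)) = 486 + (-8 + 3*I*√34) = 478 + 3*I*√34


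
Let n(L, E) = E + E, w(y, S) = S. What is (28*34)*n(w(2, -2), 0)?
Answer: 0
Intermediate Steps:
n(L, E) = 2*E
(28*34)*n(w(2, -2), 0) = (28*34)*(2*0) = 952*0 = 0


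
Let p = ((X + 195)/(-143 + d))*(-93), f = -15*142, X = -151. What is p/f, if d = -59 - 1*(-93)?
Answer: -682/38695 ≈ -0.017625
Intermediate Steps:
d = 34 (d = -59 + 93 = 34)
f = -2130
p = 4092/109 (p = ((-151 + 195)/(-143 + 34))*(-93) = (44/(-109))*(-93) = (44*(-1/109))*(-93) = -44/109*(-93) = 4092/109 ≈ 37.541)
p/f = (4092/109)/(-2130) = (4092/109)*(-1/2130) = -682/38695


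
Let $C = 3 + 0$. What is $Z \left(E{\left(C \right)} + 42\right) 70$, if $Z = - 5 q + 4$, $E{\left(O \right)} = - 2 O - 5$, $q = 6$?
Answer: $-56420$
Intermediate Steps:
$C = 3$
$E{\left(O \right)} = -5 - 2 O$
$Z = -26$ ($Z = \left(-5\right) 6 + 4 = -30 + 4 = -26$)
$Z \left(E{\left(C \right)} + 42\right) 70 = - 26 \left(\left(-5 - 6\right) + 42\right) 70 = - 26 \left(-11 + 42\right) 70 = \left(-26\right) 31 \cdot 70 = \left(-806\right) 70 = -56420$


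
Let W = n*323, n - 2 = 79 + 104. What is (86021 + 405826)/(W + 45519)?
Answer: 491847/105274 ≈ 4.6721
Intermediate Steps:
n = 185 (n = 2 + (79 + 104) = 2 + 183 = 185)
W = 59755 (W = 185*323 = 59755)
(86021 + 405826)/(W + 45519) = (86021 + 405826)/(59755 + 45519) = 491847/105274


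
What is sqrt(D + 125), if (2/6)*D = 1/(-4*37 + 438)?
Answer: sqrt(10513370)/290 ≈ 11.181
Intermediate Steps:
D = 3/290 (D = 3/(-4*37 + 438) = 3/(-148 + 438) = 3/290 ≈ 0.010345)
sqrt(D + 125) = sqrt(3/290 + 125) = sqrt(36253/290) = sqrt(10513370)/290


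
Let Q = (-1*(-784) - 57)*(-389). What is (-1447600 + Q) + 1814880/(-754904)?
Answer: -163286245149/94363 ≈ -1.7304e+6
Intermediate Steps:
Q = -282803 (Q = (784 - 57)*(-389) = 727*(-389) = -282803)
(-1447600 + Q) + 1814880/(-754904) = (-1447600 - 282803) + 1814880/(-754904) = -1730403 + 1814880*(-1/754904) = -1730403 - 226860/94363 = -163286245149/94363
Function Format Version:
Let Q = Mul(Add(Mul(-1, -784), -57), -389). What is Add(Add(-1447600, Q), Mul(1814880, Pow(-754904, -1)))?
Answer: Rational(-163286245149, 94363) ≈ -1.7304e+6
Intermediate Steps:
Q = -282803 (Q = Mul(Add(784, -57), -389) = Mul(727, -389) = -282803)
Add(Add(-1447600, Q), Mul(1814880, Pow(-754904, -1))) = Add(Add(-1447600, -282803), Mul(1814880, Pow(-754904, -1))) = Add(-1730403, Mul(1814880, Rational(-1, 754904))) = Add(-1730403, Rational(-226860, 94363)) = Rational(-163286245149, 94363)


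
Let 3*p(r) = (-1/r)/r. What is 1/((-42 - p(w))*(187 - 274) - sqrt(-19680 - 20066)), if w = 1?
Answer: I/(sqrt(39746) + 3625*I) ≈ 0.00027503 + 1.5126e-5*I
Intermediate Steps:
p(r) = -1/(3*r**2) (p(r) = ((-1/r)/r)/3 = (-1/r**2)/3 = -1/(3*r**2))
1/((-42 - p(w))*(187 - 274) - sqrt(-19680 - 20066)) = 1/((-42 - (-1)/(3*1**2))*(187 - 274) - sqrt(-19680 - 20066)) = 1/((-42 - (-1)/3)*(-87) - sqrt(-39746)) = 1/((-42 - 1*(-1/3))*(-87) - I*sqrt(39746)) = 1/((-42 + 1/3)*(-87) - I*sqrt(39746)) = 1/(-125/3*(-87) - I*sqrt(39746)) = 1/(3625 - I*sqrt(39746))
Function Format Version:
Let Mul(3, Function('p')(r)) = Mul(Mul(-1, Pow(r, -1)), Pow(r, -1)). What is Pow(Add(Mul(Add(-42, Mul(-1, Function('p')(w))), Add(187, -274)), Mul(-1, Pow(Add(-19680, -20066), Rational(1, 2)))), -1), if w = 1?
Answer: Mul(I, Pow(Add(Pow(39746, Rational(1, 2)), Mul(3625, I)), -1)) ≈ Add(0.00027503, Mul(1.5126e-5, I))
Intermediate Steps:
Function('p')(r) = Mul(Rational(-1, 3), Pow(r, -2)) (Function('p')(r) = Mul(Rational(1, 3), Mul(Mul(-1, Pow(r, -1)), Pow(r, -1))) = Mul(Rational(1, 3), Mul(-1, Pow(r, -2))) = Mul(Rational(-1, 3), Pow(r, -2)))
Pow(Add(Mul(Add(-42, Mul(-1, Function('p')(w))), Add(187, -274)), Mul(-1, Pow(Add(-19680, -20066), Rational(1, 2)))), -1) = Pow(Add(Mul(Add(-42, Mul(-1, Mul(Rational(-1, 3), Pow(1, -2)))), Add(187, -274)), Mul(-1, Pow(Add(-19680, -20066), Rational(1, 2)))), -1) = Pow(Add(Mul(Add(-42, Mul(-1, Mul(Rational(-1, 3), 1))), -87), Mul(-1, Pow(-39746, Rational(1, 2)))), -1) = Pow(Add(Mul(Add(-42, Mul(-1, Rational(-1, 3))), -87), Mul(-1, Mul(I, Pow(39746, Rational(1, 2))))), -1) = Pow(Add(Mul(Add(-42, Rational(1, 3)), -87), Mul(-1, I, Pow(39746, Rational(1, 2)))), -1) = Pow(Add(Mul(Rational(-125, 3), -87), Mul(-1, I, Pow(39746, Rational(1, 2)))), -1) = Pow(Add(3625, Mul(-1, I, Pow(39746, Rational(1, 2)))), -1)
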